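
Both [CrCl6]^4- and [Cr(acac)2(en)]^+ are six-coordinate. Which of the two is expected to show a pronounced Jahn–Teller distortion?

[CrCl6]^4-

[CrCl6]^4-: Each chloride is −1; balancing the −4 overall charge requires Cr(II). Chromium is a group-6 element; Cr(II) is therefore d⁴. Chloride is a weak-field ligand for a first-row metal, so the complex is high-spin. The t₂g³e_g¹ (high-spin) configuration has an unevenly filled e_g set; the Jahn–Teller theorem predicts a tetragonal distortion (typically axial elongation) to lift the degeneracy.
[Cr(acac)2(en)]^+: Each acetylacetonate is −1; ethylenediamine is neutral; balancing the +1 overall charge requires Cr(III). Cr sits in group 6, so the d-electron count is 6 − 3 = 3. The d³ configuration leaves the e_g set evenly filled (or empty) — no strong Jahn–Teller driving force.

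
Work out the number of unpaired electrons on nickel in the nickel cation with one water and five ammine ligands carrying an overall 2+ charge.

Ligand charges: water is neutral; ammonia is neutral. With an overall charge of +2 the nickel centre must be in the +2 oxidation state.
Ni sits in group 10, so the d-electron count is 10 − 2 = 8.
In an octahedral field the d⁸ configuration is t₂g⁶e_g² (only one arrangement possible), giving 2 unpaired electrons.

2 unpaired electrons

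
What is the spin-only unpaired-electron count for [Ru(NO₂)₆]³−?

1 unpaired electron

Summing ligand charges against the −3 overall charge gives an oxidation state of +3 for ruthenium.
Group 8 minus oxidation state 3 gives a d⁵ configuration.
The spin state decides the count: a 4d ion has a large Δₒ and is invariably low-spin.
An octahedral low-spin d⁵ ion is t₂g⁵e_g⁰, giving 1 unpaired electron.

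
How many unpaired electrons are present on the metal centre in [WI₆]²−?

2 unpaired electrons

Summing ligand charges against the −2 overall charge gives an oxidation state of +4 for tungsten.
Tungsten is a group-6 element; W(IV) is therefore d².
In an octahedral field the d² configuration is t₂g²e_g⁰ (only one arrangement possible), giving 2 unpaired electrons.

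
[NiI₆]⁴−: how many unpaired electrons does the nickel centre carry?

Each iodide is −1; balancing the −4 overall charge requires Ni(II).
Ni sits in group 10, so the d-electron count is 10 − 2 = 8.
In an octahedral field the d⁸ configuration is t₂g⁶e_g² (only one arrangement possible), giving 2 unpaired electrons.

2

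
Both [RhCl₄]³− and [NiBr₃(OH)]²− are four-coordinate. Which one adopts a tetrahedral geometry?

For [RhCl₄]³−: Summing ligand charges against the −3 overall charge gives an oxidation state of +1 for rhodium. Rh sits in group 9, so the d-electron count is 9 − 1 = 8. A 4d d⁸ ion has a large crystal-field splitting; square planar leaves the high-energy d_{x²−y²} orbital empty and maximises CFSE. → square planar.
For [NiBr₃(OH)]²−: Summing ligand charges against the −2 overall charge gives an oxidation state of +2 for nickel. Nickel is a group-10 element; Ni(II) is therefore d⁸. Bromide and hydroxide are weak-field ligands. With weak-field ligands the CFSE gain from square planar is small, so a 3d d⁸ ion takes the sterically preferred tetrahedral geometry. → tetrahedral.

[NiBr₃(OH)]²−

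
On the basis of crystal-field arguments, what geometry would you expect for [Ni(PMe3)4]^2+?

Summing ligand charges against the +2 overall charge gives an oxidation state of +2 for nickel.
Group 10 minus oxidation state 2 gives a d⁸ configuration.
With 4 monodentate ligands the coordination number is 4.
Trimethylphosphine is a strong-field ligand (high in the spectrochemical series).
A 3d d⁸ ion with strong-field ligands gains enough CFSE to favour square planar over tetrahedral.

square planar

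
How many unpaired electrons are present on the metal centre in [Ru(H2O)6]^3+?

1

Ligand charges: water is neutral. With an overall charge of +3 the ruthenium centre must be in the +3 oxidation state.
Group 8 minus oxidation state 3 gives a d⁵ configuration.
The spin state decides the count: a 4d ion has a large Δₒ and is invariably low-spin.
An octahedral low-spin d⁵ ion is t₂g⁵e_g⁰, giving 1 unpaired electron.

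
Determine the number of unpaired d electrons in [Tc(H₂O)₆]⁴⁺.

3 unpaired electrons

Ligand charges: water is neutral. With an overall charge of +4 the technetium centre must be in the +4 oxidation state.
Tc sits in group 7, so the d-electron count is 7 − 4 = 3.
In an octahedral field the d³ configuration is t₂g³e_g⁰ (only one arrangement possible), giving 3 unpaired electrons.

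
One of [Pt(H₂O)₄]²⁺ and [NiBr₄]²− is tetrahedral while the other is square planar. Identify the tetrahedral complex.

[NiBr₄]²−

For [Pt(H₂O)₄]²⁺: Summing ligand charges against the +2 overall charge gives an oxidation state of +2 for platinum. Platinum is a group-10 element; Pt(II) is therefore d⁸. A 5d d⁸ ion has a large crystal-field splitting; square planar leaves the high-energy d_{x²−y²} orbital empty and maximises CFSE. → square planar.
For [NiBr₄]²−: Ligand charges: each bromide is −1. With an overall charge of −2 the nickel centre must be in the +2 oxidation state. Nickel is a group-10 element; Ni(II) is therefore d⁸. Bromide is a weak-field ligand. With weak-field ligands the CFSE gain from square planar is small, so a 3d d⁸ ion takes the sterically preferred tetrahedral geometry. → tetrahedral.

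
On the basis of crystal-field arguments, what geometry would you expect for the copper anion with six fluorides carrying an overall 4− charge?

octahedral

Ligand charges: each fluoride is −1. With an overall charge of −4 the copper centre must be in the +2 oxidation state.
Copper is a group-11 element; Cu(II) is therefore d⁹.
Coordination number: 6.
Six donors around a single metal centre give an octahedral coordination sphere.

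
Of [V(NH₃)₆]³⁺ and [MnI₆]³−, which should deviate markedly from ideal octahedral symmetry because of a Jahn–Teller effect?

[V(NH₃)₆]³⁺: Ammonia is neutral; balancing the +3 overall charge requires V(III). V sits in group 5, so the d-electron count is 5 − 3 = 2. The d² configuration leaves the e_g set evenly filled (or empty) — no strong Jahn–Teller driving force.
[MnI₆]³−: Summing ligand charges against the −3 overall charge gives an oxidation state of +3 for manganese. Manganese is a group-7 element; Mn(III) is therefore d⁴. Iodide is a weak-field ligand for a first-row metal, so the complex is high-spin. The t₂g³e_g¹ (high-spin) configuration has an unevenly filled e_g set; the Jahn–Teller theorem predicts a tetragonal distortion (typically axial elongation) to lift the degeneracy.

[MnI₆]³−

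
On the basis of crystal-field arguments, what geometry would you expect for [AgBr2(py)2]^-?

tetrahedral

Each bromide is −1; pyridine is neutral; balancing the −1 overall charge requires Ag(I).
Ag sits in group 11, so the d-electron count is 11 − 1 = 10.
Coordination number: 4.
A d¹⁰ ion has no crystal-field stabilisation preference between square planar and tetrahedral, so four ligands adopt the sterically favoured tetrahedral geometry.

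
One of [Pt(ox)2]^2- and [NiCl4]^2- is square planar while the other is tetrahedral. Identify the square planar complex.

For [Pt(ox)2]^2-: Ligand charges: each oxalate is −2. With an overall charge of −2 the platinum centre must be in the +2 oxidation state. Pt sits in group 10, so the d-electron count is 10 − 2 = 8. A 5d d⁸ ion has a large crystal-field splitting; square planar leaves the high-energy d_{x²−y²} orbital empty and maximises CFSE. → square planar.
For [NiCl4]^2-: Ligand charges: each chloride is −1. With an overall charge of −2 the nickel centre must be in the +2 oxidation state. Nickel is a group-10 element; Ni(II) is therefore d⁸. Chloride is a weak-field ligand. With weak-field ligands the CFSE gain from square planar is small, so a 3d d⁸ ion takes the sterically preferred tetrahedral geometry. → tetrahedral.

[Pt(ox)2]^2-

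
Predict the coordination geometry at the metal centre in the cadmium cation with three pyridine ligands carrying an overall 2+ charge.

trigonal planar

Summing ligand charges against the +2 overall charge gives an oxidation state of +2 for cadmium.
Group 12 minus oxidation state 2 gives a d¹⁰ configuration.
Coordination number: 3.
Three ligands around a d¹⁰ centre minimise repulsion in a trigonal-planar arrangement.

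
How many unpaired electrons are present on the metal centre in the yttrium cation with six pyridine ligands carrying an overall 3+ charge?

Ligand charges: pyridine is neutral. With an overall charge of +3 the yttrium centre must be in the +3 oxidation state.
Y sits in group 3, so the d-electron count is 3 − 3 = 0.
In an octahedral field the d⁰ configuration is t₂g⁰e_g⁰, giving 0 unpaired electrons.

0 unpaired electrons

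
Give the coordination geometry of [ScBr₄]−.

Summing ligand charges against the −1 overall charge gives an oxidation state of +3 for scandium.
Scandium is a group-3 element; Sc(III) is therefore d⁰.
With 4 monodentate ligands the coordination number is 4.
A d⁰ ion has no crystal-field stabilisation preference between square planar and tetrahedral, so four ligands adopt the sterically favoured tetrahedral geometry.

tetrahedral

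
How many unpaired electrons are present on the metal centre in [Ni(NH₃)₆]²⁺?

Ammonia is neutral; balancing the +2 overall charge requires Ni(II).
Group 10 minus oxidation state 2 gives a d⁸ configuration.
In an octahedral field the d⁸ configuration is t₂g⁶e_g² (only one arrangement possible), giving 2 unpaired electrons.

2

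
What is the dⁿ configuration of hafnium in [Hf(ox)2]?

d0

Summing ligand charges against the 0 overall charge gives an oxidation state of +4 for hafnium.
Group 4 minus oxidation state 4 gives a d⁰ configuration.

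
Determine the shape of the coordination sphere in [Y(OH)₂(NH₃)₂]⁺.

Ligand charges: each hydroxide is −1; ammonia is neutral. With an overall charge of +1 the yttrium centre must be in the +3 oxidation state.
Yttrium is a group-3 element; Y(III) is therefore d⁰.
With 4 monodentate ligands the coordination number is 4.
A d⁰ ion has no crystal-field stabilisation preference between square planar and tetrahedral, so four ligands adopt the sterically favoured tetrahedral geometry.

tetrahedral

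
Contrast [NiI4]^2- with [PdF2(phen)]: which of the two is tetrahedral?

[NiI4]^2-

For [NiI4]^2-: Summing ligand charges against the −2 overall charge gives an oxidation state of +2 for nickel. Ni sits in group 10, so the d-electron count is 10 − 2 = 8. Iodide is a weak-field ligand. With weak-field ligands the CFSE gain from square planar is small, so a 3d d⁸ ion takes the sterically preferred tetrahedral geometry. → tetrahedral.
For [PdF2(phen)]: Ligand charges: each fluoride is −1; 1,10-phenanthroline is neutral. With an overall charge of 0 the palladium centre must be in the +2 oxidation state. Group 10 minus oxidation state 2 gives a d⁸ configuration. A 4d d⁸ ion has a large crystal-field splitting; square planar leaves the high-energy d_{x²−y²} orbital empty and maximises CFSE. → square planar.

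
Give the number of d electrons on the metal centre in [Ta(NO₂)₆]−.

Ligand charges: each nitro (N-bound nitrite) is −1. With an overall charge of −1 the tantalum centre must be in the +5 oxidation state.
Group 5 minus oxidation state 5 gives a d⁰ configuration.

d0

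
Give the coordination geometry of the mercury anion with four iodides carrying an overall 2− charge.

Summing ligand charges against the −2 overall charge gives an oxidation state of +2 for mercury.
Mercury is a group-12 element; Hg(II) is therefore d¹⁰.
With 4 monodentate ligands the coordination number is 4.
A d¹⁰ ion has no crystal-field stabilisation preference between square planar and tetrahedral, so four ligands adopt the sterically favoured tetrahedral geometry.

tetrahedral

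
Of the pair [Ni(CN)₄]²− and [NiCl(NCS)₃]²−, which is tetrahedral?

[NiCl(NCS)₃]²−

For [Ni(CN)₄]²−: Summing ligand charges against the −2 overall charge gives an oxidation state of +2 for nickel. Nickel is a group-10 element; Ni(II) is therefore d⁸. Cyanide is a strong-field ligand (high in the spectrochemical series). A 3d d⁸ ion with strong-field ligands gains enough CFSE to favour square planar over tetrahedral. → square planar.
For [NiCl(NCS)₃]²−: Each chloride is −1; each isothiocyanate is −1; balancing the −2 overall charge requires Ni(II). Nickel is a group-10 element; Ni(II) is therefore d⁸. Chloride and isothiocyanate are weak-field ligands. With weak-field ligands the CFSE gain from square planar is small, so a 3d d⁸ ion takes the sterically preferred tetrahedral geometry. → tetrahedral.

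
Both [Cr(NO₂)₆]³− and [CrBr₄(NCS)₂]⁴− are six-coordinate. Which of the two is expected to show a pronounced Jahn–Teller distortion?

[Cr(NO₂)₆]³−: Summing ligand charges against the −3 overall charge gives an oxidation state of +3 for chromium. Cr sits in group 6, so the d-electron count is 6 − 3 = 3. The d³ configuration leaves the e_g set evenly filled (or empty) — no strong Jahn–Teller driving force.
[CrBr₄(NCS)₂]⁴−: Ligand charges: each bromide is −1; each isothiocyanate is −1. With an overall charge of −4 the chromium centre must be in the +2 oxidation state. Cr sits in group 6, so the d-electron count is 6 − 2 = 4. Bromide and isothiocyanate are weak-field ligands for a first-row metal, so the complex is high-spin. The t₂g³e_g¹ (high-spin) configuration has an unevenly filled e_g set; the Jahn–Teller theorem predicts a tetragonal distortion (typically axial elongation) to lift the degeneracy.

[CrBr₄(NCS)₂]⁴−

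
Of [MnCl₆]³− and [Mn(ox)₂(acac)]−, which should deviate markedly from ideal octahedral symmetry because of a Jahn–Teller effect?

[MnCl₆]³−: Each chloride is −1; balancing the −3 overall charge requires Mn(III). Group 7 minus oxidation state 3 gives a d⁴ configuration. Chloride is a weak-field ligand for a first-row metal, so the complex is high-spin. The t₂g³e_g¹ (high-spin) configuration has an unevenly filled e_g set; the Jahn–Teller theorem predicts a tetragonal distortion (typically axial elongation) to lift the degeneracy.
[Mn(ox)₂(acac)]−: Summing ligand charges against the −1 overall charge gives an oxidation state of +4 for manganese. Manganese is a group-7 element; Mn(IV) is therefore d³. The d³ configuration leaves the e_g set evenly filled (or empty) — no strong Jahn–Teller driving force.

[MnCl₆]³−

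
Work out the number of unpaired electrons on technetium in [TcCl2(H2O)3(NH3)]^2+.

3

Ligand charges: each chloride is −1; water is neutral; ammonia is neutral. With an overall charge of +2 the technetium centre must be in the +4 oxidation state.
Group 7 minus oxidation state 4 gives a d³ configuration.
In an octahedral field the d³ configuration is t₂g³e_g⁰ (only one arrangement possible), giving 3 unpaired electrons.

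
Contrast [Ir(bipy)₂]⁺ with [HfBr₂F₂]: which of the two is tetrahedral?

For [Ir(bipy)₂]⁺: Ligand charges: 2,2′-bipyridine is neutral. With an overall charge of +1 the iridium centre must be in the +1 oxidation state. Iridium is a group-9 element; Ir(I) is therefore d⁸. A 5d d⁸ ion has a large crystal-field splitting; square planar leaves the high-energy d_{x²−y²} orbital empty and maximises CFSE. → square planar.
For [HfBr₂F₂]: Each bromide is −1; each fluoride is −1; balancing the 0 overall charge requires Hf(IV). Hf sits in group 4, so the d-electron count is 4 − 4 = 0. A d⁰ ion has no crystal-field stabilisation preference between square planar and tetrahedral, so four ligands adopt the sterically favoured tetrahedral geometry. → tetrahedral.

[HfBr₂F₂]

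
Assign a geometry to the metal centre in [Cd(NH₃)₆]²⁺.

octahedral

Ligand charges: ammonia is neutral. With an overall charge of +2 the cadmium centre must be in the +2 oxidation state.
Cadmium is a group-12 element; Cd(II) is therefore d¹⁰.
With 6 monodentate ligands the coordination number is 6.
Six donors around a single metal centre give an octahedral coordination sphere.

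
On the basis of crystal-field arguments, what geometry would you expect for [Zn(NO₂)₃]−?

trigonal planar

Each nitro (N-bound nitrite) is −1; balancing the −1 overall charge requires Zn(II).
Zn sits in group 12, so the d-electron count is 12 − 2 = 10.
With 3 monodentate ligands the coordination number is 3.
Three ligands around a d¹⁰ centre minimise repulsion in a trigonal-planar arrangement.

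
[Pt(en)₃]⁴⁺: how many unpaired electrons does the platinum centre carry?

0 unpaired electrons

Ligand charges: ethylenediamine is neutral. With an overall charge of +4 the platinum centre must be in the +4 oxidation state.
Group 10 minus oxidation state 4 gives a d⁶ configuration.
Counting donor atoms: 3×ethylenediamine (bidentate) → 6 donors. Coordination number = 6.
The spin state decides the count: a 5d ion has a large Δₒ and is invariably low-spin.
An octahedral low-spin d⁶ ion is t₂g⁶e_g⁰, giving 0 unpaired electrons.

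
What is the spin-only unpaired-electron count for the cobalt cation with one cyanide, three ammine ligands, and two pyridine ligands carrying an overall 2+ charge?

0 unpaired electrons

Ligand charges: each cyanide is −1; ammonia is neutral; pyridine is neutral. With an overall charge of +2 the cobalt centre must be in the +3 oxidation state.
Group 9 minus oxidation state 3 gives a d⁶ configuration.
The spin state decides the count: Co(III) has an exceptionally large octahedral splitting and is low-spin with essentially every ligand except fluoride.
An octahedral low-spin d⁶ ion is t₂g⁶e_g⁰, giving 0 unpaired electrons.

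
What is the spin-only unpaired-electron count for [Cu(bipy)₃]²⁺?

2,2′-bipyridine is neutral; balancing the +2 overall charge requires Cu(II).
Cu sits in group 11, so the d-electron count is 11 − 2 = 9.
Counting donor atoms: 3×2,2′-bipyridine (bidentate) → 6 donors. Coordination number = 6.
In an octahedral field the d⁹ configuration is t₂g⁶e_g³ (only one arrangement possible), giving 1 unpaired electron.

1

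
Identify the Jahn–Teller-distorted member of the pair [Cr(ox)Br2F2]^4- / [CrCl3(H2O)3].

[Cr(ox)Br2F2]^4-: Each oxalate is −2; each bromide is −1; each fluoride is −1; balancing the −4 overall charge requires Cr(II). Chromium is a group-6 element; Cr(II) is therefore d⁴. Bromide, fluoride, and oxalate are weak-field ligands for a first-row metal, so the complex is high-spin. The t₂g³e_g¹ (high-spin) configuration has an unevenly filled e_g set; the Jahn–Teller theorem predicts a tetragonal distortion (typically axial elongation) to lift the degeneracy.
[CrCl3(H2O)3]: Ligand charges: each chloride is −1; water is neutral. With an overall charge of 0 the chromium centre must be in the +3 oxidation state. Chromium is a group-6 element; Cr(III) is therefore d³. The d³ configuration leaves the e_g set evenly filled (or empty) — no strong Jahn–Teller driving force.

[Cr(ox)Br2F2]^4-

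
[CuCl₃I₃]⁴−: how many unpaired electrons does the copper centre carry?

1

Ligand charges: each chloride is −1; each iodide is −1. With an overall charge of −4 the copper centre must be in the +2 oxidation state.
Cu sits in group 11, so the d-electron count is 11 − 2 = 9.
In an octahedral field the d⁹ configuration is t₂g⁶e_g³ (only one arrangement possible), giving 1 unpaired electron.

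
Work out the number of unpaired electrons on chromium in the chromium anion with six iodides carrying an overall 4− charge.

4

Summing ligand charges against the −4 overall charge gives an oxidation state of +2 for chromium.
Group 6 minus oxidation state 2 gives a d⁴ configuration.
The spin state decides the count: Iodide is a weak-field ligand for a first-row metal, so the complex is high-spin.
An octahedral high-spin d⁴ ion is t₂g³e_g¹, giving 4 unpaired electrons.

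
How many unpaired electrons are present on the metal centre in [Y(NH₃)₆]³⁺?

Summing ligand charges against the +3 overall charge gives an oxidation state of +3 for yttrium.
Group 3 minus oxidation state 3 gives a d⁰ configuration.
In an octahedral field the d⁰ configuration is t₂g⁰e_g⁰, giving 0 unpaired electrons.

0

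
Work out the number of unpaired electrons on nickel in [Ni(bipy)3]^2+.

2 unpaired electrons

Summing ligand charges against the +2 overall charge gives an oxidation state of +2 for nickel.
Nickel is a group-10 element; Ni(II) is therefore d⁸.
Counting donor atoms: 3×2,2′-bipyridine (bidentate) → 6 donors. Coordination number = 6.
In an octahedral field the d⁸ configuration is t₂g⁶e_g² (only one arrangement possible), giving 2 unpaired electrons.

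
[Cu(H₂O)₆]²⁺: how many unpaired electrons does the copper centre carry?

1

Summing ligand charges against the +2 overall charge gives an oxidation state of +2 for copper.
Copper is a group-11 element; Cu(II) is therefore d⁹.
In an octahedral field the d⁹ configuration is t₂g⁶e_g³ (only one arrangement possible), giving 1 unpaired electron.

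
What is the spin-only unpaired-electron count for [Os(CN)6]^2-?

2 unpaired electrons

Ligand charges: each cyanide is −1. With an overall charge of −2 the osmium centre must be in the +4 oxidation state.
Group 8 minus oxidation state 4 gives a d⁴ configuration.
The spin state decides the count: a 5d ion has a large Δₒ and is invariably low-spin.
An octahedral low-spin d⁴ ion is t₂g⁴e_g⁰, giving 2 unpaired electrons.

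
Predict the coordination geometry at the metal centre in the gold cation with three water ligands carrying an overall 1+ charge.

Summing ligand charges against the +1 overall charge gives an oxidation state of +1 for gold.
Gold is a group-11 element; Au(I) is therefore d¹⁰.
Coordination number: 3.
Three ligands around a d¹⁰ centre minimise repulsion in a trigonal-planar arrangement.

trigonal planar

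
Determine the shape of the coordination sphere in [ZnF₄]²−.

Summing ligand charges against the −2 overall charge gives an oxidation state of +2 for zinc.
Zinc is a group-12 element; Zn(II) is therefore d¹⁰.
With 4 monodentate ligands the coordination number is 4.
A d¹⁰ ion has no crystal-field stabilisation preference between square planar and tetrahedral, so four ligands adopt the sterically favoured tetrahedral geometry.

tetrahedral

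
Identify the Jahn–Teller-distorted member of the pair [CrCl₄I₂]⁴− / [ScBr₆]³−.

[CrCl₄I₂]⁴−: Summing ligand charges against the −4 overall charge gives an oxidation state of +2 for chromium. Cr sits in group 6, so the d-electron count is 6 − 2 = 4. Chloride and iodide are weak-field ligands for a first-row metal, so the complex is high-spin. The t₂g³e_g¹ (high-spin) configuration has an unevenly filled e_g set; the Jahn–Teller theorem predicts a tetragonal distortion (typically axial elongation) to lift the degeneracy.
[ScBr₆]³−: Each bromide is −1; balancing the −3 overall charge requires Sc(III). Group 3 minus oxidation state 3 gives a d⁰ configuration. The d⁰ configuration leaves the e_g set evenly filled (or empty) — no strong Jahn–Teller driving force.

[CrCl₄I₂]⁴−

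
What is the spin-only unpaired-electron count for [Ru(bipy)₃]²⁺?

0

2,2′-bipyridine is neutral; balancing the +2 overall charge requires Ru(II).
Ruthenium is a group-8 element; Ru(II) is therefore d⁶.
Counting donor atoms: 3×2,2′-bipyridine (bidentate) → 6 donors. Coordination number = 6.
The spin state decides the count: a 4d ion has a large Δₒ and is invariably low-spin.
An octahedral low-spin d⁶ ion is t₂g⁶e_g⁰, giving 0 unpaired electrons.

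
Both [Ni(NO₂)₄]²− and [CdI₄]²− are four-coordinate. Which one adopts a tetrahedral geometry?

[CdI₄]²−

For [Ni(NO₂)₄]²−: Ligand charges: each nitro (N-bound nitrite) is −1. With an overall charge of −2 the nickel centre must be in the +2 oxidation state. Nickel is a group-10 element; Ni(II) is therefore d⁸. Nitro (N-bound nitrite) is a strong-field ligand (high in the spectrochemical series). A 3d d⁸ ion with strong-field ligands gains enough CFSE to favour square planar over tetrahedral. → square planar.
For [CdI₄]²−: Each iodide is −1; balancing the −2 overall charge requires Cd(II). Group 12 minus oxidation state 2 gives a d¹⁰ configuration. A d¹⁰ ion has no crystal-field stabilisation preference between square planar and tetrahedral, so four ligands adopt the sterically favoured tetrahedral geometry. → tetrahedral.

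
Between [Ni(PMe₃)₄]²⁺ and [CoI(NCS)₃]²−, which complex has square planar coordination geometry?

For [Ni(PMe₃)₄]²⁺: Trimethylphosphine is neutral; balancing the +2 overall charge requires Ni(II). Ni sits in group 10, so the d-electron count is 10 − 2 = 8. Trimethylphosphine is a strong-field ligand (high in the spectrochemical series). A 3d d⁸ ion with strong-field ligands gains enough CFSE to favour square planar over tetrahedral. → square planar.
For [CoI(NCS)₃]²−: Each iodide is −1; each isothiocyanate is −1; balancing the −2 overall charge requires Co(II). Co sits in group 9, so the d-electron count is 9 − 2 = 7. For a high-spin 3d d⁷ ion with weak-field ligands the small Δₜ gives little square-planar CFSE advantage, so four ligands adopt the sterically favoured tetrahedral geometry. → tetrahedral.

[Ni(PMe₃)₄]²⁺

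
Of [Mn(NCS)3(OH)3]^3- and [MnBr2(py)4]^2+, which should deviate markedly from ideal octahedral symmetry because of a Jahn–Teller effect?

[Mn(NCS)3(OH)3]^3-: Each isothiocyanate is −1; each hydroxide is −1; balancing the −3 overall charge requires Mn(III). Group 7 minus oxidation state 3 gives a d⁴ configuration. Hydroxide and isothiocyanate are weak-field ligands for a first-row metal, so the complex is high-spin. The t₂g³e_g¹ (high-spin) configuration has an unevenly filled e_g set; the Jahn–Teller theorem predicts a tetragonal distortion (typically axial elongation) to lift the degeneracy.
[MnBr2(py)4]^2+: Ligand charges: each bromide is −1; pyridine is neutral. With an overall charge of +2 the manganese centre must be in the +4 oxidation state. Group 7 minus oxidation state 4 gives a d³ configuration. The d³ configuration leaves the e_g set evenly filled (or empty) — no strong Jahn–Teller driving force.

[Mn(NCS)3(OH)3]^3-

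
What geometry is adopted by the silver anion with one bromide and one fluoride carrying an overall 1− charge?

Ligand charges: each bromide is −1; each fluoride is −1. With an overall charge of −1 the silver centre must be in the +1 oxidation state.
Silver is a group-11 element; Ag(I) is therefore d¹⁰.
Coordination number: 2.
A d¹⁰ ion with only two ligands adopts a linear arrangement (sp hybridisation; no CFSE preference).

linear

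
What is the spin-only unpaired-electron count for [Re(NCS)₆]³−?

Ligand charges: each isothiocyanate is −1. With an overall charge of −3 the rhenium centre must be in the +3 oxidation state.
Group 7 minus oxidation state 3 gives a d⁴ configuration.
The spin state decides the count: a 5d ion has a large Δₒ and is invariably low-spin.
An octahedral low-spin d⁴ ion is t₂g⁴e_g⁰, giving 2 unpaired electrons.

2 unpaired electrons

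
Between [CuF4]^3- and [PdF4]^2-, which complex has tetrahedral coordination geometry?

For [CuF4]^3-: Each fluoride is −1; balancing the −3 overall charge requires Cu(I). Copper is a group-11 element; Cu(I) is therefore d¹⁰. A d¹⁰ ion has no crystal-field stabilisation preference between square planar and tetrahedral, so four ligands adopt the sterically favoured tetrahedral geometry. → tetrahedral.
For [PdF4]^2-: Each fluoride is −1; balancing the −2 overall charge requires Pd(II). Palladium is a group-10 element; Pd(II) is therefore d⁸. A 4d d⁸ ion has a large crystal-field splitting; square planar leaves the high-energy d_{x²−y²} orbital empty and maximises CFSE. → square planar.

[CuF4]^3-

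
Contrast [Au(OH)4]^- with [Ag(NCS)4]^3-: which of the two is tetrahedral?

[Ag(NCS)4]^3-

For [Au(OH)4]^-: Summing ligand charges against the −1 overall charge gives an oxidation state of +3 for gold. Gold is a group-11 element; Au(III) is therefore d⁸. A 5d d⁸ ion has a large crystal-field splitting; square planar leaves the high-energy d_{x²−y²} orbital empty and maximises CFSE. → square planar.
For [Ag(NCS)4]^3-: Summing ligand charges against the −3 overall charge gives an oxidation state of +1 for silver. Group 11 minus oxidation state 1 gives a d¹⁰ configuration. A d¹⁰ ion has no crystal-field stabilisation preference between square planar and tetrahedral, so four ligands adopt the sterically favoured tetrahedral geometry. → tetrahedral.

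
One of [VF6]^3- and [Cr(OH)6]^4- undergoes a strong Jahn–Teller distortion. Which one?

[VF6]^3-: Ligand charges: each fluoride is −1. With an overall charge of −3 the vanadium centre must be in the +3 oxidation state. Vanadium is a group-5 element; V(III) is therefore d². The d² configuration leaves the e_g set evenly filled (or empty) — no strong Jahn–Teller driving force.
[Cr(OH)6]^4-: Summing ligand charges against the −4 overall charge gives an oxidation state of +2 for chromium. Cr sits in group 6, so the d-electron count is 6 − 2 = 4. Hydroxide is a weak-field ligand for a first-row metal, so the complex is high-spin. The t₂g³e_g¹ (high-spin) configuration has an unevenly filled e_g set; the Jahn–Teller theorem predicts a tetragonal distortion (typically axial elongation) to lift the degeneracy.

[Cr(OH)6]^4-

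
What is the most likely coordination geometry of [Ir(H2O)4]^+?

square planar

Ligand charges: water is neutral. With an overall charge of +1 the iridium centre must be in the +1 oxidation state.
Ir sits in group 9, so the d-electron count is 9 − 1 = 8.
Coordination number: 4.
A 5d d⁸ ion has a large crystal-field splitting; square planar leaves the high-energy d_{x²−y²} orbital empty and maximises CFSE.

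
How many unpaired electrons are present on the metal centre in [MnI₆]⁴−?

Ligand charges: each iodide is −1. With an overall charge of −4 the manganese centre must be in the +2 oxidation state.
Manganese is a group-7 element; Mn(II) is therefore d⁵.
The spin state decides the count: Iodide is a weak-field ligand for a first-row metal, so the complex is high-spin.
An octahedral high-spin d⁵ ion is t₂g³e_g², giving 5 unpaired electrons.

5 unpaired electrons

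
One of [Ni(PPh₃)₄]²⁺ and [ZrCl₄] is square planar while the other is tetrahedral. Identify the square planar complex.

For [Ni(PPh₃)₄]²⁺: Triphenylphosphine is neutral; balancing the +2 overall charge requires Ni(II). Ni sits in group 10, so the d-electron count is 10 − 2 = 8. Triphenylphosphine is a strong-field ligand (high in the spectrochemical series). A 3d d⁸ ion with strong-field ligands gains enough CFSE to favour square planar over tetrahedral. → square planar.
For [ZrCl₄]: Ligand charges: each chloride is −1. With an overall charge of 0 the zirconium centre must be in the +4 oxidation state. Zirconium is a group-4 element; Zr(IV) is therefore d⁰. A d⁰ ion has no crystal-field stabilisation preference between square planar and tetrahedral, so four ligands adopt the sterically favoured tetrahedral geometry. → tetrahedral.

[Ni(PPh₃)₄]²⁺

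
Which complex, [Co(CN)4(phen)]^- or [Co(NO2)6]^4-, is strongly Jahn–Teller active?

[Co(NO2)6]^4-

[Co(CN)4(phen)]^-: Summing ligand charges against the −1 overall charge gives an oxidation state of +3 for cobalt. Co sits in group 9, so the d-electron count is 9 − 3 = 6. Co(III) has an exceptionally large octahedral splitting and is low-spin with essentially every ligand except fluoride. The d⁶ configuration leaves the e_g set evenly filled (or empty) — no strong Jahn–Teller driving force.
[Co(NO2)6]^4-: Ligand charges: each nitro (N-bound nitrite) is −1. With an overall charge of −4 the cobalt centre must be in the +2 oxidation state. Co sits in group 9, so the d-electron count is 9 − 2 = 7. Nitro (N-bound nitrite) is a strong-field ligand (high in the spectrochemical series) for a first-row metal, so the complex is low-spin. The t₂g⁶e_g¹ (low-spin) configuration has an unevenly filled e_g set; the Jahn–Teller theorem predicts a tetragonal distortion (typically axial elongation) to lift the degeneracy.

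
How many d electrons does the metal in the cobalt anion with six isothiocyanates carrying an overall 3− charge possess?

Summing ligand charges against the −3 overall charge gives an oxidation state of +3 for cobalt.
Co sits in group 9, so the d-electron count is 9 − 3 = 6.

d⁶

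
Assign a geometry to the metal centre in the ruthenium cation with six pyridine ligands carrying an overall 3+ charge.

Summing ligand charges against the +3 overall charge gives an oxidation state of +3 for ruthenium.
Group 8 minus oxidation state 3 gives a d⁵ configuration.
Coordination number: 6.
Six donors around a single metal centre give an octahedral coordination sphere.

octahedral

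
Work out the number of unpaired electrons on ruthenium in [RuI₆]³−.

Ligand charges: each iodide is −1. With an overall charge of −3 the ruthenium centre must be in the +3 oxidation state.
Group 8 minus oxidation state 3 gives a d⁵ configuration.
The spin state decides the count: a 4d ion has a large Δₒ and is invariably low-spin.
An octahedral low-spin d⁵ ion is t₂g⁵e_g⁰, giving 1 unpaired electron.

1 unpaired electron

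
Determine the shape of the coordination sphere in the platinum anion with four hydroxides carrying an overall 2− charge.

Summing ligand charges against the −2 overall charge gives an oxidation state of +2 for platinum.
Group 10 minus oxidation state 2 gives a d⁸ configuration.
With 4 monodentate ligands the coordination number is 4.
A 5d d⁸ ion has a large crystal-field splitting; square planar leaves the high-energy d_{x²−y²} orbital empty and maximises CFSE.

square planar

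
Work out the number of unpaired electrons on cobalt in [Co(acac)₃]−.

Each acetylacetonate is −1; balancing the −1 overall charge requires Co(II).
Group 9 minus oxidation state 2 gives a d⁷ configuration.
Counting donor atoms: 3×acetylacetonate (bidentate) → 6 donors. Coordination number = 6.
The spin state decides the count: Acetylacetonate is a weak-field ligand for a first-row metal, so the complex is high-spin.
An octahedral high-spin d⁷ ion is t₂g⁵e_g², giving 3 unpaired electrons.

3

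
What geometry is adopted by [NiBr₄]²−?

tetrahedral

Each bromide is −1; balancing the −2 overall charge requires Ni(II).
Ni sits in group 10, so the d-electron count is 10 − 2 = 8.
With 4 monodentate ligands the coordination number is 4.
Bromide is a weak-field ligand.
With weak-field ligands the CFSE gain from square planar is small, so a 3d d⁸ ion takes the sterically preferred tetrahedral geometry.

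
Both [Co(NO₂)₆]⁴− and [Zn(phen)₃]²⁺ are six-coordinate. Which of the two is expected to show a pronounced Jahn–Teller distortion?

[Co(NO₂)₆]⁴−: Summing ligand charges against the −4 overall charge gives an oxidation state of +2 for cobalt. Group 9 minus oxidation state 2 gives a d⁷ configuration. Nitro (N-bound nitrite) is a strong-field ligand (high in the spectrochemical series) for a first-row metal, so the complex is low-spin. The t₂g⁶e_g¹ (low-spin) configuration has an unevenly filled e_g set; the Jahn–Teller theorem predicts a tetragonal distortion (typically axial elongation) to lift the degeneracy.
[Zn(phen)₃]²⁺: Ligand charges: 1,10-phenanthroline is neutral. With an overall charge of +2 the zinc centre must be in the +2 oxidation state. Zinc is a group-12 element; Zn(II) is therefore d¹⁰. The d¹⁰ configuration leaves the e_g set evenly filled (or empty) — no strong Jahn–Teller driving force.

[Co(NO₂)₆]⁴−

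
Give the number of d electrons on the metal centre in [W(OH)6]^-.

Each hydroxide is −1; balancing the −1 overall charge requires W(V).
Tungsten is a group-6 element; W(V) is therefore d¹.

d1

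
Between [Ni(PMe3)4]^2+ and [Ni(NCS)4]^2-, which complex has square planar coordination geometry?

For [Ni(PMe3)4]^2+: Trimethylphosphine is neutral; balancing the +2 overall charge requires Ni(II). Nickel is a group-10 element; Ni(II) is therefore d⁸. Trimethylphosphine is a strong-field ligand (high in the spectrochemical series). A 3d d⁸ ion with strong-field ligands gains enough CFSE to favour square planar over tetrahedral. → square planar.
For [Ni(NCS)4]^2-: Ligand charges: each isothiocyanate is −1. With an overall charge of −2 the nickel centre must be in the +2 oxidation state. Nickel is a group-10 element; Ni(II) is therefore d⁸. Isothiocyanate is a weak-field ligand. With weak-field ligands the CFSE gain from square planar is small, so a 3d d⁸ ion takes the sterically preferred tetrahedral geometry. → tetrahedral.

[Ni(PMe3)4]^2+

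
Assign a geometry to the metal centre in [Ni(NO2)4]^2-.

square planar

Each nitro (N-bound nitrite) is −1; balancing the −2 overall charge requires Ni(II).
Group 10 minus oxidation state 2 gives a d⁸ configuration.
With 4 monodentate ligands the coordination number is 4.
Nitro (N-bound nitrite) is a strong-field ligand (high in the spectrochemical series).
A 3d d⁸ ion with strong-field ligands gains enough CFSE to favour square planar over tetrahedral.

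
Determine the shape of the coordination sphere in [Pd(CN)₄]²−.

Ligand charges: each cyanide is −1. With an overall charge of −2 the palladium centre must be in the +2 oxidation state.
Pd sits in group 10, so the d-electron count is 10 − 2 = 8.
With 4 monodentate ligands the coordination number is 4.
A 4d d⁸ ion has a large crystal-field splitting; square planar leaves the high-energy d_{x²−y²} orbital empty and maximises CFSE.

square planar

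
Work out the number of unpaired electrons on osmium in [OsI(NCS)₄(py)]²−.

1

Ligand charges: each iodide is −1; each isothiocyanate is −1; pyridine is neutral. With an overall charge of −2 the osmium centre must be in the +3 oxidation state.
Osmium is a group-8 element; Os(III) is therefore d⁵.
The spin state decides the count: a 5d ion has a large Δₒ and is invariably low-spin.
An octahedral low-spin d⁵ ion is t₂g⁵e_g⁰, giving 1 unpaired electron.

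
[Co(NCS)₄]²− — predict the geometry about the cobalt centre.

Ligand charges: each isothiocyanate is −1. With an overall charge of −2 the cobalt centre must be in the +2 oxidation state.
Co sits in group 9, so the d-electron count is 9 − 2 = 7.
Coordination number: 4.
Isothiocyanate is a weak-field ligand.
For a high-spin 3d d⁷ ion with weak-field ligands the small Δₜ gives little square-planar CFSE advantage, so four ligands adopt the sterically favoured tetrahedral geometry.

tetrahedral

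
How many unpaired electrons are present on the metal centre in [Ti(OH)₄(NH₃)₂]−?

Each hydroxide is −1; ammonia is neutral; balancing the −1 overall charge requires Ti(III).
Group 4 minus oxidation state 3 gives a d¹ configuration.
In an octahedral field the d¹ configuration is t₂g¹e_g⁰ (only one arrangement possible), giving 1 unpaired electron.

1 unpaired electron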